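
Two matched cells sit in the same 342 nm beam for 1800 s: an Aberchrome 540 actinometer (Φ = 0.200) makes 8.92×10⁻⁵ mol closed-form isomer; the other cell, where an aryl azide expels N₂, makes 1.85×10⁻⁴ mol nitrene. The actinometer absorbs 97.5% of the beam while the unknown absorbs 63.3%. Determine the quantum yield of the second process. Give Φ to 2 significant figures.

Photons absorbed by the actinometer: 8.92×10⁻⁵ / 0.200 = 4.460×10⁻⁴ mol.
Incident flux: 4.460×10⁻⁴ / 0.975 = 4.574×10⁻⁴ einstein.
Absorbed by unknown: 0.633 × 4.574×10⁻⁴ = 2.895×10⁻⁴ mol.
Φ(unknown) = 1.85×10⁻⁴ / 2.895×10⁻⁴ = 0.64.

Φ = 0.64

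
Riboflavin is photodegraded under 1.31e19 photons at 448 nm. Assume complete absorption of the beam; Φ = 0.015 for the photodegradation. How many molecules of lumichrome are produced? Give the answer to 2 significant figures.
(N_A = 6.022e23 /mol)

Moles of photons: 1.31e19 / 6.022e23 = 2.175e-5 mol.
Product: Φ × n_abs = 0.015 × 2.175e-5 = 3.263e-7 mol.
As a count: 3.263e-7 × 6.022e23 = 2.0e17.

2.0e17 molecules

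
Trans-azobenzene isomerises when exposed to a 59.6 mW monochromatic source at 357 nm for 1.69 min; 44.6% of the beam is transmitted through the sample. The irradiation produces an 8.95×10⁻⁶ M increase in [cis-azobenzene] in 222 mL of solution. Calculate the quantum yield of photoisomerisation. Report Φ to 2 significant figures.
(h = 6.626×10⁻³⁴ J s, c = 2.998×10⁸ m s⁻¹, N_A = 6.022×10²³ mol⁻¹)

Product: (8.95×10⁻⁶ M)(0.222 L) = 1.987×10⁻⁶ mol.
Photon energy at 357 nm: hc/λ = (6.626×10⁻³⁴)(2.998×10⁸)/(357×10⁻⁹) = 5.564×10⁻¹⁹ J.
Energy delivered: (59.6 mW)(101.4 s) = 6.043 J.
Photons incident: 6.043 / 5.564×10⁻¹⁹ = 1.086×10¹⁹, i.e. 1.086×10¹⁹/6.022×10²³ = 1.803×10⁻⁵ mol.
Fraction absorbed: 1 − 44.6/100 = 0.5540.
Photons absorbed: 0.5540 × 1.803×10⁻⁵ = 9.989×10⁻⁶ mol.
Φ = 1.987×10⁻⁶ mol / 9.989×10⁻⁶ mol photons = 0.20.

Φ = 0.20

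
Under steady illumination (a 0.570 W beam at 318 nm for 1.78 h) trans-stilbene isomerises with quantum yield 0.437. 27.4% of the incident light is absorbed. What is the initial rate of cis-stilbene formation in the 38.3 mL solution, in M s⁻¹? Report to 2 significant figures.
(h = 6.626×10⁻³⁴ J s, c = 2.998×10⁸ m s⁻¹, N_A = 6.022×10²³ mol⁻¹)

4.7×10⁻⁶ M s⁻¹

Photon energy at 318 nm: hc/λ = (6.626×10⁻³⁴)(2.998×10⁸)/(318×10⁻⁹) = 6.247×10⁻¹⁹ J.
Energy delivered: (0.570 W)(6408 s) = 3653 J.
Photons incident: 3653 / 6.247×10⁻¹⁹ = 5.848×10²¹, i.e. 5.848×10²¹/6.022×10²³ = 0.009711 mol.
Photons absorbed: 0.274 × 0.009711 = 0.002661 mol.
Product formed: 0.437 × 0.002661 = 0.001163 mol.
Rate: 0.001163 mol / (6408 s × 0.0383 L) = 4.7×10⁻⁶ M s⁻¹.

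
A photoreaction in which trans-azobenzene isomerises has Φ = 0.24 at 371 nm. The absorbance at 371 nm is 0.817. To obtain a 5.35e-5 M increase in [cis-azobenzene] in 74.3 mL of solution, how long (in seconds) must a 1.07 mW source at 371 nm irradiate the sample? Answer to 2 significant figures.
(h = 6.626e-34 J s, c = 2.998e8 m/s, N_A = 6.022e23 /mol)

t ≈ 5900 s

Product: (5.35e-5 M)(0.0743 L) = 3.975e-6 mol.
Photons that must be absorbed: 3.975e-6 / 0.24 = 1.656e-5 mol.
Fraction absorbed: 1 − 10^(−0.817) = 0.8476.
Incident photons needed: 1.656e-5 / 0.8476 = 1.954e-5 mol.
Photon energy: hc/λ = 5.354e-19 J; per mole, 3.224e5 J mol⁻¹.
Energy required: 1.954e-5 × 3.224e5 = 6.300 J.
Time: 6.300 J / 0.00107 W = 5900 s.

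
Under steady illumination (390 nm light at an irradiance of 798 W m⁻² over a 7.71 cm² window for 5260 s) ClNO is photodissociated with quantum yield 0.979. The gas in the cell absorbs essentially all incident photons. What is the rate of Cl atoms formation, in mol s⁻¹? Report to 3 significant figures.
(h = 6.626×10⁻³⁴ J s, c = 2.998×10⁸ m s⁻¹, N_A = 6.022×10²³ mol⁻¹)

1.96×10⁻⁶ mol s⁻¹

Photon energy at 390 nm: hc/λ = (6.626×10⁻³⁴)(2.998×10⁸)/(390×10⁻⁹) = 5.094×10⁻¹⁹ J.
Energy delivered: (798 W m⁻²)(7.71×10⁻⁴ m²)(5260 s) = 3236 J.
Photons incident: 3236 / 5.094×10⁻¹⁹ = 6.353×10²¹, i.e. 6.353×10²¹/6.022×10²³ = 0.01055 mol.
Product formed: 0.979 × 0.01055 = 0.01033 mol.
Rate: 0.01033 / 5260 s = 1.96×10⁻⁶ mol s⁻¹.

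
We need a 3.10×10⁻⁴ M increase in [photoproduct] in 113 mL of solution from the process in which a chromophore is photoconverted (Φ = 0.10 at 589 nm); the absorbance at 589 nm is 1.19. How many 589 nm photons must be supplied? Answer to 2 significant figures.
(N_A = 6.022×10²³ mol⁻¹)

2.3×10²⁰ photons

Product: (3.10×10⁻⁴ M)(0.113 L) = 3.503×10⁻⁵ mol.
Photons that must be absorbed: 3.503×10⁻⁵ / 0.10 = 3.503×10⁻⁴ mol.
Fraction absorbed: 1 − 10^(−1.19) = 0.9354.
Incident photons needed: 3.503×10⁻⁴ / 0.9354 = 3.745×10⁻⁴ mol.
Photon count: 3.745×10⁻⁴ × 6.022×10²³ = 2.3×10²⁰.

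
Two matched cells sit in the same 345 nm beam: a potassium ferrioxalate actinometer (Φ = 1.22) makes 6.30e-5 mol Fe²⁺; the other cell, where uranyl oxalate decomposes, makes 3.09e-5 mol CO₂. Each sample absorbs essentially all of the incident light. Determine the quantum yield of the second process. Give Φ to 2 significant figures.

Photons absorbed by the actinometer: 6.30e-5 / 1.22 = 5.164e-5 mol.
Φ(unknown) = 3.09e-5 / 5.164e-5 = 0.60.

Φ = 0.60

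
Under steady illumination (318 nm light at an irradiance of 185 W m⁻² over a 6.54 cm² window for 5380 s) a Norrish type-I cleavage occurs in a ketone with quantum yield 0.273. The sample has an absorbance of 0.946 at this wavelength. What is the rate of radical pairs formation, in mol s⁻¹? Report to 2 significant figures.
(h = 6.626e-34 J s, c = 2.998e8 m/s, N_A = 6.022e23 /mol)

7.8e-8 mol s⁻¹

Photon energy at 318 nm: hc/λ = (6.626e-34)(2.998e8)/(318e-9) = 6.247e-19 J.
Energy delivered: (185 W m⁻²)(6.54e-4 m²)(5380 s) = 650.9 J.
Photons incident: 650.9 / 6.247e-19 = 1.042e21, i.e. 1.042e21/6.022e23 = 0.001730 mol.
Fraction absorbed: 1 − 10^(−0.946) = 0.8868.
Photons absorbed: 0.8868 × 0.001730 = 0.001534 mol.
Product formed: 0.273 × 0.001534 = 4.188e-4 mol.
Rate: 4.188e-4 / 5380 s = 7.8e-8 mol s⁻¹.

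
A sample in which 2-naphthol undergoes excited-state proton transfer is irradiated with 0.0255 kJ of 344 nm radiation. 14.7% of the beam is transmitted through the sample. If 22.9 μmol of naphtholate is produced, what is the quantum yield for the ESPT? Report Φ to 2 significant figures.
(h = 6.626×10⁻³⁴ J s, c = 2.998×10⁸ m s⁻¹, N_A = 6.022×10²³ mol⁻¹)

Φ = 0.37

Product: 22.9 μmol = 2.29×10⁻⁵ mol.
Photon energy at 344 nm: hc/λ = (6.626×10⁻³⁴)(2.998×10⁸)/(344×10⁻⁹) = 5.775×10⁻¹⁹ J.
Incident energy: 0.0255 kJ = 25.5 J.
Photons incident: 25.5 / 5.775×10⁻¹⁹ = 4.416×10¹⁹, i.e. 4.416×10¹⁹/6.022×10²³ = 7.333×10⁻⁵ mol.
Fraction absorbed: 1 − 14.7/100 = 0.8530.
Photons absorbed: 0.8530 × 7.333×10⁻⁵ = 6.255×10⁻⁵ mol.
Φ = 2.29×10⁻⁵ mol / 6.255×10⁻⁵ mol photons = 0.37.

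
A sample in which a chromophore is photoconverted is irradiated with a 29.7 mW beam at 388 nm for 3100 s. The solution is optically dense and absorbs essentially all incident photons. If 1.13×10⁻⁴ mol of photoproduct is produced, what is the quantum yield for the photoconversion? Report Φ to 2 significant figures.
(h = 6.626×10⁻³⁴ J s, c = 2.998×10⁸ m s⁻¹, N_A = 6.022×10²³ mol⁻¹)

Φ = 0.38

Photon energy at 388 nm: hc/λ = (6.626×10⁻³⁴)(2.998×10⁸)/(388×10⁻⁹) = 5.120×10⁻¹⁹ J.
Energy delivered: (29.7 mW)(3100 s) = 92.07 J.
Photons incident: 92.07 / 5.120×10⁻¹⁹ = 1.798×10²⁰, i.e. 1.798×10²⁰/6.022×10²³ = 2.986×10⁻⁴ mol.
Φ = 1.13×10⁻⁴ mol / 2.986×10⁻⁴ mol photons = 0.38.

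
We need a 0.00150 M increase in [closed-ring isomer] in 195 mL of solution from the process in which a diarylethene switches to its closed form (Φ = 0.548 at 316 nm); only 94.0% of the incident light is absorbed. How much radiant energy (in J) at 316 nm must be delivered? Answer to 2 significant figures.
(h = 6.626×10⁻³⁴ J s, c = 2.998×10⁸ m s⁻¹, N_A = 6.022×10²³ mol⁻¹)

210 J

Product: (0.00150 M)(0.195 L) = 2.925×10⁻⁴ mol.
Photons that must be absorbed: 2.925×10⁻⁴ / 0.548 = 5.338×10⁻⁴ mol.
Incident photons needed: 5.338×10⁻⁴ / 0.940 = 5.679×10⁻⁴ mol.
Photon energy: hc/λ = 6.286×10⁻¹⁹ J; per mole, 3.785×10⁵ J mol⁻¹.
Energy required: 5.679×10⁻⁴ × 3.785×10⁵ = 210 J.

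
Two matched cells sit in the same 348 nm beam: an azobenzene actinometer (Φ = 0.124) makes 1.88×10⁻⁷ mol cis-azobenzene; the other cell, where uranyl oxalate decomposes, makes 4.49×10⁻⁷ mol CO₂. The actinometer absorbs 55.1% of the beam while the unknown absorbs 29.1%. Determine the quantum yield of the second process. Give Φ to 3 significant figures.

Φ = 0.561

Photons absorbed by the actinometer: 1.88×10⁻⁷ / 0.124 = 1.516×10⁻⁶ mol.
Incident flux: 1.516×10⁻⁶ / 0.551 = 2.751×10⁻⁶ einstein.
Absorbed by unknown: 0.291 × 2.751×10⁻⁶ = 8.005×10⁻⁷ mol.
Φ(unknown) = 4.49×10⁻⁷ / 8.005×10⁻⁷ = 0.561.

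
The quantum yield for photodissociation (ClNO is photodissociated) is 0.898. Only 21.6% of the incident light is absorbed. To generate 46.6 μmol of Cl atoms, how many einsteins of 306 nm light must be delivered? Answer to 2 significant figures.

2.4×10⁻⁴ einstein

Product: 46.6 μmol = 4.66×10⁻⁵ mol.
Photons that must be absorbed: 4.66×10⁻⁵ / 0.898 = 5.189×10⁻⁵ mol.
Incident photons needed: 5.189×10⁻⁵ / 0.216 = 2.402×10⁻⁴ mol.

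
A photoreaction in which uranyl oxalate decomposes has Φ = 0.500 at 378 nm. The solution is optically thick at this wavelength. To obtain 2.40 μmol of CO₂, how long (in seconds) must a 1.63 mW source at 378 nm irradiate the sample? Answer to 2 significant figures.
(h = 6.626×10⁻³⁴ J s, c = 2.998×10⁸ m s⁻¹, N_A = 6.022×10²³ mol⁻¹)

t ≈ 930 s

Product: 2.40 μmol = 2.40×10⁻⁶ mol.
Photons that must be absorbed: 2.40×10⁻⁶ / 0.500 = 4.800×10⁻⁶ mol.
Photon energy: hc/λ = 5.255×10⁻¹⁹ J; per mole, 3.165×10⁵ J mol⁻¹.
Energy required: 4.800×10⁻⁶ × 3.165×10⁵ = 1.519 J.
Time: 1.519 J / 0.00163 W = 930 s.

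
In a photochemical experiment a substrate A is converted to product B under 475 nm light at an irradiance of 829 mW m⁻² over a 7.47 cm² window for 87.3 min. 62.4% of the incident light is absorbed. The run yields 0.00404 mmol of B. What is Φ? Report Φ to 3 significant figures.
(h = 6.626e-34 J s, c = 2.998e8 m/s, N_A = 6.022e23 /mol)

Product: 0.00404 mmol = 4.04e-6 mol.
Photon energy at 475 nm: hc/λ = (6.626e-34)(2.998e8)/(475e-9) = 4.182e-19 J.
Energy delivered: (829 mW m⁻²)(7.47e-4 m²)(5238 s) = 3.244 J.
Photons incident: 3.244 / 4.182e-19 = 7.757e18, i.e. 7.757e18/6.022e23 = 1.288e-5 mol.
Photons absorbed: 0.624 × 1.288e-5 = 8.037e-6 mol.
Φ = 4.04e-6 mol / 8.037e-6 mol photons = 0.503.

Φ = 0.503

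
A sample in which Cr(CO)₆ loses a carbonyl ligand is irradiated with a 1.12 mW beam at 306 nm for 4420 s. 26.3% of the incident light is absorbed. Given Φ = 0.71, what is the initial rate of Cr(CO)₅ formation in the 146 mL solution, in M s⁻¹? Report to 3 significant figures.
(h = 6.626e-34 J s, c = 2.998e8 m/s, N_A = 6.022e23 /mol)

3.66e-9 M s⁻¹

Photon energy at 306 nm: hc/λ = (6.626e-34)(2.998e8)/(306e-9) = 6.492e-19 J.
Energy delivered: (1.12 mW)(4420 s) = 4.950 J.
Photons incident: 4.950 / 6.492e-19 = 7.625e18, i.e. 7.625e18/6.022e23 = 1.266e-5 mol.
Photons absorbed: 0.263 × 1.266e-5 = 3.330e-6 mol.
Product formed: 0.71 × 3.330e-6 = 2.364e-6 mol.
Rate: 2.364e-6 mol / (4420 s × 0.146 L) = 3.66e-9 M s⁻¹.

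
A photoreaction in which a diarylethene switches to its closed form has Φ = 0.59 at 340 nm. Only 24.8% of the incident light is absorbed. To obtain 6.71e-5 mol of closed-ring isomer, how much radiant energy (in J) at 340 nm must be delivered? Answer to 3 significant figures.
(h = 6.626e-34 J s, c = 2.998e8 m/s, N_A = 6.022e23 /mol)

Photons that must be absorbed: 6.71e-5 / 0.59 = 1.137e-4 mol.
Incident photons needed: 1.137e-4 / 0.248 = 4.585e-4 mol.
Photon energy: hc/λ = 5.843e-19 J; per mole, 3.519e5 J mol⁻¹.
Energy required: 4.585e-4 × 3.519e5 = 161 J.

161 J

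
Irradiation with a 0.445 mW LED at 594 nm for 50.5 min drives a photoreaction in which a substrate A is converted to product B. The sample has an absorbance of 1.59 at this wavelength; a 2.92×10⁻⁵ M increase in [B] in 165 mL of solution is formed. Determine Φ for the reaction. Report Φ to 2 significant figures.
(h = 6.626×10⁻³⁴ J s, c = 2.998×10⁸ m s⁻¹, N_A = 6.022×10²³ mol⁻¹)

Product: (2.92×10⁻⁵ M)(0.165 L) = 4.818×10⁻⁶ mol.
Photon energy at 594 nm: hc/λ = (6.626×10⁻³⁴)(2.998×10⁸)/(594×10⁻⁹) = 3.344×10⁻¹⁹ J.
Energy delivered: (0.445 mW)(3030 s) = 1.348 J.
Photons incident: 1.348 / 3.344×10⁻¹⁹ = 4.031×10¹⁸, i.e. 4.031×10¹⁸/6.022×10²³ = 6.694×10⁻⁶ mol.
Fraction absorbed: 1 − 10^(−1.59) = 0.9743.
Photons absorbed: 0.9743 × 6.694×10⁻⁶ = 6.522×10⁻⁶ mol.
Φ = 4.818×10⁻⁶ mol / 6.522×10⁻⁶ mol photons = 0.74.

Φ = 0.74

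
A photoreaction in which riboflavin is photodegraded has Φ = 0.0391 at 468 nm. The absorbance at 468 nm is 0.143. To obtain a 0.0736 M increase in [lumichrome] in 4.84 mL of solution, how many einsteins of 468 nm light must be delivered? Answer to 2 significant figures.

0.032 einstein

Product: (0.0736 M)(0.00484 L) = 3.562×10⁻⁴ mol.
Photons that must be absorbed: 3.562×10⁻⁴ / 0.0391 = 0.009110 mol.
Fraction absorbed: 1 − 10^(−0.143) = 0.2806.
Incident photons needed: 0.009110 / 0.2806 = 0.03247 mol.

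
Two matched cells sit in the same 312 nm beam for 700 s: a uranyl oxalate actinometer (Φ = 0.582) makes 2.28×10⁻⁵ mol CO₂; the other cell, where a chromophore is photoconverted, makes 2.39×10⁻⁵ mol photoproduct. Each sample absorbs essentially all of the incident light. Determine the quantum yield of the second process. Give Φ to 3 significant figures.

Photons absorbed by the actinometer: 2.28×10⁻⁵ / 0.582 = 3.918×10⁻⁵ mol.
Φ(unknown) = 2.39×10⁻⁵ / 3.918×10⁻⁵ = 0.610.

Φ = 0.610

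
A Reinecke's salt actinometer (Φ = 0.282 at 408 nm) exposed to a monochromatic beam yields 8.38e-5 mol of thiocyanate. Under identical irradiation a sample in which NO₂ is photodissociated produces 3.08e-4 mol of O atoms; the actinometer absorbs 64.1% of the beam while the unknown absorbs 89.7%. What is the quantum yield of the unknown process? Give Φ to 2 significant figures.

Φ = 0.74

Photons absorbed by the actinometer: 8.38e-5 / 0.282 = 2.972e-4 mol.
Incident flux: 2.972e-4 / 0.641 = 4.637e-4 einstein.
Absorbed by unknown: 0.897 × 4.637e-4 = 4.159e-4 mol.
Φ(unknown) = 3.08e-4 / 4.159e-4 = 0.74.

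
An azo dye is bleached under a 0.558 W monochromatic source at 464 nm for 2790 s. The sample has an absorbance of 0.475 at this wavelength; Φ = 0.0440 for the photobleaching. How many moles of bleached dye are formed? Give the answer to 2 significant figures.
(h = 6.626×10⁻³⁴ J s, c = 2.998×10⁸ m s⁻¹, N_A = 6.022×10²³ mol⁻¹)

1.8×10⁻⁴ mol

Photon energy at 464 nm: hc/λ = (6.626×10⁻³⁴)(2.998×10⁸)/(464×10⁻⁹) = 4.281×10⁻¹⁹ J.
Energy delivered: (0.558 W)(2790 s) = 1557 J.
Photons incident: 1557 / 4.281×10⁻¹⁹ = 3.637×10²¹, i.e. 3.637×10²¹/6.022×10²³ = 0.006040 mol.
Fraction absorbed: 1 − 10^(−0.475) = 0.6650.
Photons absorbed: 0.6650 × 0.006040 = 0.004017 mol.
Product: Φ × n_abs = 0.0440 × 0.004017 = 1.767×10⁻⁴ mol.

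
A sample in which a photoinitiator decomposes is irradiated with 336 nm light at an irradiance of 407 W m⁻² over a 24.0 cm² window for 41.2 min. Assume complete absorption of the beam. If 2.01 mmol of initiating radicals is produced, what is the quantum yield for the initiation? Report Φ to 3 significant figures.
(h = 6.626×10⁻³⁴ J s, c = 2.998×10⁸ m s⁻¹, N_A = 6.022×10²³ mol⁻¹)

Φ = 0.296

Product: 2.01 mmol = 0.00201 mol.
Photon energy at 336 nm: hc/λ = (6.626×10⁻³⁴)(2.998×10⁸)/(336×10⁻⁹) = 5.912×10⁻¹⁹ J.
Energy delivered: (407 W m⁻²)(24.0×10⁻⁴ m²)(2472 s) = 2415 J.
Photons incident: 2415 / 5.912×10⁻¹⁹ = 4.085×10²¹, i.e. 4.085×10²¹/6.022×10²³ = 0.006783 mol.
Φ = 0.00201 mol / 0.006783 mol photons = 0.296.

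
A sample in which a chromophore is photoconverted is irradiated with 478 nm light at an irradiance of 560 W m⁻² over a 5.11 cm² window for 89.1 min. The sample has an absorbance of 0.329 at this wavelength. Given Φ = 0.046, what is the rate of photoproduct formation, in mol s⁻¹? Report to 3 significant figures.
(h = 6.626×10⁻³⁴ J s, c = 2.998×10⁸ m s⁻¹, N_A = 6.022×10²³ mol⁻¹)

Photon energy at 478 nm: hc/λ = (6.626×10⁻³⁴)(2.998×10⁸)/(478×10⁻⁹) = 4.156×10⁻¹⁹ J.
Energy delivered: (560 W m⁻²)(5.11×10⁻⁴ m²)(5346 s) = 1530 J.
Photons incident: 1530 / 4.156×10⁻¹⁹ = 3.681×10²¹, i.e. 3.681×10²¹/6.022×10²³ = 0.006113 mol.
Fraction absorbed: 1 − 10^(−0.329) = 0.5312.
Photons absorbed: 0.5312 × 0.006113 = 0.003247 mol.
Product formed: 0.046 × 0.003247 = 1.494×10⁻⁴ mol.
Rate: 1.494×10⁻⁴ / 5346 s = 2.79×10⁻⁸ mol s⁻¹.

2.79×10⁻⁸ mol s⁻¹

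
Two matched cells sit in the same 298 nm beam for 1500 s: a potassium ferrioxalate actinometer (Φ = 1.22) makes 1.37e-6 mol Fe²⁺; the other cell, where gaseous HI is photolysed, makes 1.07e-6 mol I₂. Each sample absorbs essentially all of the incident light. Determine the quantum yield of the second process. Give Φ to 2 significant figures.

Φ = 0.95

Photons absorbed by the actinometer: 1.37e-6 / 1.22 = 1.123e-6 mol.
Φ(unknown) = 1.07e-6 / 1.123e-6 = 0.95.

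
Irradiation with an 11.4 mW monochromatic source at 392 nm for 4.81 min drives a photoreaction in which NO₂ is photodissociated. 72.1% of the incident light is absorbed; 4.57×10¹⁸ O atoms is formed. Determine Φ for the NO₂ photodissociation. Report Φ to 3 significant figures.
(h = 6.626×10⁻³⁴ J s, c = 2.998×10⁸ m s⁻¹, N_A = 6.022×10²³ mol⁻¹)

Product: 4.57×10¹⁸ / 6.022×10²³ = 7.589×10⁻⁶ mol.
Photon energy at 392 nm: hc/λ = (6.626×10⁻³⁴)(2.998×10⁸)/(392×10⁻⁹) = 5.068×10⁻¹⁹ J.
Energy delivered: (11.4 mW)(288.6 s) = 3.290 J.
Photons incident: 3.290 / 5.068×10⁻¹⁹ = 6.492×10¹⁸, i.e. 6.492×10¹⁸/6.022×10²³ = 1.078×10⁻⁵ mol.
Photons absorbed: 0.721 × 1.078×10⁻⁵ = 7.772×10⁻⁶ mol.
Φ = 7.589×10⁻⁶ mol / 7.772×10⁻⁶ mol photons = 0.976.

Φ = 0.976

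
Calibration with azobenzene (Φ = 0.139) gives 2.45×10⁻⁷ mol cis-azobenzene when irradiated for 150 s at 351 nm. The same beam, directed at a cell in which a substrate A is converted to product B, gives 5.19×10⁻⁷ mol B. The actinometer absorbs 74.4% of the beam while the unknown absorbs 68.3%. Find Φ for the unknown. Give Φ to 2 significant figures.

Photons absorbed by the actinometer: 2.45×10⁻⁷ / 0.139 = 1.763×10⁻⁶ mol.
Incident flux: 1.763×10⁻⁶ / 0.744 = 2.370×10⁻⁶ einstein.
Absorbed by unknown: 0.683 × 2.370×10⁻⁶ = 1.619×10⁻⁶ mol.
Φ(unknown) = 5.19×10⁻⁷ / 1.619×10⁻⁶ = 0.32.

Φ = 0.32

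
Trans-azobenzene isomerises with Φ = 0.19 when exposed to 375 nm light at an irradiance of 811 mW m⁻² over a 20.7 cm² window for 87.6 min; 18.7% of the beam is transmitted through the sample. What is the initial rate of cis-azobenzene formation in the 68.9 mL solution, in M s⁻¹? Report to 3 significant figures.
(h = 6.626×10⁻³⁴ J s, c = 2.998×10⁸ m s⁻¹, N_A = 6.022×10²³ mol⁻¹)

1.18×10⁻⁸ M s⁻¹

Photon energy at 375 nm: hc/λ = (6.626×10⁻³⁴)(2.998×10⁸)/(375×10⁻⁹) = 5.297×10⁻¹⁹ J.
Energy delivered: (811 mW m⁻²)(20.7×10⁻⁴ m²)(5256 s) = 8.824 J.
Photons incident: 8.824 / 5.297×10⁻¹⁹ = 1.666×10¹⁹, i.e. 1.666×10¹⁹/6.022×10²³ = 2.767×10⁻⁵ mol.
Fraction absorbed: 1 − 18.7/100 = 0.8130.
Photons absorbed: 0.8130 × 2.767×10⁻⁵ = 2.250×10⁻⁵ mol.
Product formed: 0.19 × 2.250×10⁻⁵ = 4.275×10⁻⁶ mol.
Rate: 4.275×10⁻⁶ mol / (5256 s × 0.0689 L) = 1.18×10⁻⁸ M s⁻¹.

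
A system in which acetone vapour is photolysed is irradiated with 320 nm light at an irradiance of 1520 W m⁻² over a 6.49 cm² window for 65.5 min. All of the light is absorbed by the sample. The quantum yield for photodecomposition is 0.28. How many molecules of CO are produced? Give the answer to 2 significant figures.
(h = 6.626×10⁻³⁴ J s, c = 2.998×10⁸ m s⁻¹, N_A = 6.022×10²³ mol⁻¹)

1.7×10²¹ molecules

Photon energy at 320 nm: hc/λ = (6.626×10⁻³⁴)(2.998×10⁸)/(320×10⁻⁹) = 6.208×10⁻¹⁹ J.
Energy delivered: (1520 W m⁻²)(6.49×10⁻⁴ m²)(3930 s) = 3877 J.
Photons incident: 3877 / 6.208×10⁻¹⁹ = 6.245×10²¹, i.e. 6.245×10²¹/6.022×10²³ = 0.01037 mol.
Product: Φ × n_abs = 0.28 × 0.01037 = 0.002904 mol.
As a count: 0.002904 × 6.022×10²³ = 1.7×10²¹.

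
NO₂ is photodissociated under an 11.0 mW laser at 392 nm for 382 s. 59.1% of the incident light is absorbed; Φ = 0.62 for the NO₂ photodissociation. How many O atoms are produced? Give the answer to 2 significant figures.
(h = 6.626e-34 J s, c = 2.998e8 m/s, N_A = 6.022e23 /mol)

Photon energy at 392 nm: hc/λ = (6.626e-34)(2.998e8)/(392e-9) = 5.068e-19 J.
Energy delivered: (11.0 mW)(382 s) = 4.202 J.
Photons incident: 4.202 / 5.068e-19 = 8.291e18, i.e. 8.291e18/6.022e23 = 1.377e-5 mol.
Photons absorbed: 0.591 × 1.377e-5 = 8.138e-6 mol.
Product: Φ × n_abs = 0.62 × 8.138e-6 = 5.046e-6 mol.
As a count: 5.046e-6 × 6.022e23 = 3.0e18.

3.0e18 atoms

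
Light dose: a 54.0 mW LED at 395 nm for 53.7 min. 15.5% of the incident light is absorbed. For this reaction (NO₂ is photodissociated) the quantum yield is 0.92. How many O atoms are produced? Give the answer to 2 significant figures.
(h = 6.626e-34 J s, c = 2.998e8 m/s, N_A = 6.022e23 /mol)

Photon energy at 395 nm: hc/λ = (6.626e-34)(2.998e8)/(395e-9) = 5.029e-19 J.
Energy delivered: (54.0 mW)(3222 s) = 174.0 J.
Photons incident: 174.0 / 5.029e-19 = 3.460e20, i.e. 3.460e20/6.022e23 = 5.746e-4 mol.
Photons absorbed: 0.155 × 5.746e-4 = 8.906e-5 mol.
Product: Φ × n_abs = 0.92 × 8.906e-5 = 8.194e-5 mol.
As a count: 8.194e-5 × 6.022e23 = 4.9e19.

4.9e19 atoms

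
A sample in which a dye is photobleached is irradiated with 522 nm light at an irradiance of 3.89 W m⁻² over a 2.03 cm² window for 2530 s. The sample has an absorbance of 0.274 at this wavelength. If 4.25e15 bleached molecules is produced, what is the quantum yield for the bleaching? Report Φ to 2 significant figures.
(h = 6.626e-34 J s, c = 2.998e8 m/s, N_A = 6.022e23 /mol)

Product: 4.25e15 / 6.022e23 = 7.057e-9 mol.
Photon energy at 522 nm: hc/λ = (6.626e-34)(2.998e8)/(522e-9) = 3.806e-19 J.
Energy delivered: (3.89 W m⁻²)(2.03e-4 m²)(2530 s) = 1.998 J.
Photons incident: 1.998 / 3.806e-19 = 5.250e18, i.e. 5.250e18/6.022e23 = 8.718e-6 mol.
Fraction absorbed: 1 − 10^(−0.274) = 0.4679.
Photons absorbed: 0.4679 × 8.718e-6 = 4.079e-6 mol.
Φ = 7.057e-9 mol / 4.079e-6 mol photons = 0.0017.

Φ = 0.0017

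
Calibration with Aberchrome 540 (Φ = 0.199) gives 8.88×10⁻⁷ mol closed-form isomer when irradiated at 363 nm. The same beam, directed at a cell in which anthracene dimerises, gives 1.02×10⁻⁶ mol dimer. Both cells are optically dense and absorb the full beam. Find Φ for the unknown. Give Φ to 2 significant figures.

Photons absorbed by the actinometer: 8.88×10⁻⁷ / 0.199 = 4.462×10⁻⁶ mol.
Φ(unknown) = 1.02×10⁻⁶ / 4.462×10⁻⁶ = 0.23.

Φ = 0.23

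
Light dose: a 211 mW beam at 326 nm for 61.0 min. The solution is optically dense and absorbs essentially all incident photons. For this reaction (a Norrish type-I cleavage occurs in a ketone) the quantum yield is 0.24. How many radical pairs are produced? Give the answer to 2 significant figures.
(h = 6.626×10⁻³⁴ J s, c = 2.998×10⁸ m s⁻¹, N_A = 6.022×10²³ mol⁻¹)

3.0×10²⁰ radical pairs

Photon energy at 326 nm: hc/λ = (6.626×10⁻³⁴)(2.998×10⁸)/(326×10⁻⁹) = 6.093×10⁻¹⁹ J.
Energy delivered: (211 mW)(3660 s) = 772.3 J.
Photons incident: 772.3 / 6.093×10⁻¹⁹ = 1.268×10²¹, i.e. 1.268×10²¹/6.022×10²³ = 0.002106 mol.
Product: Φ × n_abs = 0.24 × 0.002106 = 5.054×10⁻⁴ mol.
As a count: 5.054×10⁻⁴ × 6.022×10²³ = 3.0×10²⁰.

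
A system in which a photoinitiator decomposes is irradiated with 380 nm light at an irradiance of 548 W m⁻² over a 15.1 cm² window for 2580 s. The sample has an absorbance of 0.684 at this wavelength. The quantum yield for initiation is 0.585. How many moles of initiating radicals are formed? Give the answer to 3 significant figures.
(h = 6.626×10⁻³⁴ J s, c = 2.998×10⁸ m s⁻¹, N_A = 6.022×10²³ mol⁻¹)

Photon energy at 380 nm: hc/λ = (6.626×10⁻³⁴)(2.998×10⁸)/(380×10⁻⁹) = 5.228×10⁻¹⁹ J.
Energy delivered: (548 W m⁻²)(15.1×10⁻⁴ m²)(2580 s) = 2135 J.
Photons incident: 2135 / 5.228×10⁻¹⁹ = 4.084×10²¹, i.e. 4.084×10²¹/6.022×10²³ = 0.006782 mol.
Fraction absorbed: 1 − 10^(−0.684) = 0.7930.
Photons absorbed: 0.7930 × 0.006782 = 0.005378 mol.
Product: Φ × n_abs = 0.585 × 0.005378 = 0.003146 mol.

0.00315 mol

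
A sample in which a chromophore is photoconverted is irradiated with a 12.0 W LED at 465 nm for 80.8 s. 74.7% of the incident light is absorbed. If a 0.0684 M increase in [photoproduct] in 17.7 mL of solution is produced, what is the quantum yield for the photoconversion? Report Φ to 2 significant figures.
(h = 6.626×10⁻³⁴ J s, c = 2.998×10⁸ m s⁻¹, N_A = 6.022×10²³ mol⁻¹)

Product: (0.0684 M)(0.0177 L) = 0.001211 mol.
Photon energy at 465 nm: hc/λ = (6.626×10⁻³⁴)(2.998×10⁸)/(465×10⁻⁹) = 4.272×10⁻¹⁹ J.
Energy delivered: (12.0 W)(80.8 s) = 969.6 J.
Photons incident: 969.6 / 4.272×10⁻¹⁹ = 2.270×10²¹, i.e. 2.270×10²¹/6.022×10²³ = 0.003770 mol.
Photons absorbed: 0.747 × 0.003770 = 0.002816 mol.
Φ = 0.001211 mol / 0.002816 mol photons = 0.43.

Φ = 0.43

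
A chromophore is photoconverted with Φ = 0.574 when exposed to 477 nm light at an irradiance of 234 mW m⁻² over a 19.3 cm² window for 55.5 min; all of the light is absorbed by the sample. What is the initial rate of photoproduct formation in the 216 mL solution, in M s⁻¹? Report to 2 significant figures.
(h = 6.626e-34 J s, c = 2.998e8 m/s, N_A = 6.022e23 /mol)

4.8e-9 M s⁻¹

Photon energy at 477 nm: hc/λ = (6.626e-34)(2.998e8)/(477e-9) = 4.165e-19 J.
Energy delivered: (234 mW m⁻²)(19.3e-4 m²)(3330 s) = 1.504 J.
Photons incident: 1.504 / 4.165e-19 = 3.611e18, i.e. 3.611e18/6.022e23 = 5.996e-6 mol.
Product formed: 0.574 × 5.996e-6 = 3.442e-6 mol.
Rate: 3.442e-6 mol / (3330 s × 0.216 L) = 4.8e-9 M s⁻¹.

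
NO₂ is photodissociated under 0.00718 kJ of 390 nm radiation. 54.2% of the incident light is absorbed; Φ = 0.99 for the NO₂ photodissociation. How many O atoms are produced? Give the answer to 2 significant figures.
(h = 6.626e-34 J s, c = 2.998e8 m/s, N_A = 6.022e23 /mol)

7.6e18 atoms

Photon energy at 390 nm: hc/λ = (6.626e-34)(2.998e8)/(390e-9) = 5.094e-19 J.
Incident energy: 0.00718 kJ = 7.18 J.
Photons incident: 7.18 / 5.094e-19 = 1.410e19, i.e. 1.410e19/6.022e23 = 2.341e-5 mol.
Photons absorbed: 0.542 × 2.341e-5 = 1.269e-5 mol.
Product: Φ × n_abs = 0.99 × 1.269e-5 = 1.256e-5 mol.
As a count: 1.256e-5 × 6.022e23 = 7.6e18.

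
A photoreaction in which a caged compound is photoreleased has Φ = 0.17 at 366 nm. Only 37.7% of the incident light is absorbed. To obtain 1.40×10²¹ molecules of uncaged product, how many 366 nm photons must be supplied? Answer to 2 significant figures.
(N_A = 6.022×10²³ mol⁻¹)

Product: 1.40×10²¹ / 6.022×10²³ = 0.002325 mol.
Photons that must be absorbed: 0.002325 / 0.17 = 0.01368 mol.
Incident photons needed: 0.01368 / 0.377 = 0.03629 mol.
Photon count: 0.03629 × 6.022×10²³ = 2.2×10²².

2.2×10²² photons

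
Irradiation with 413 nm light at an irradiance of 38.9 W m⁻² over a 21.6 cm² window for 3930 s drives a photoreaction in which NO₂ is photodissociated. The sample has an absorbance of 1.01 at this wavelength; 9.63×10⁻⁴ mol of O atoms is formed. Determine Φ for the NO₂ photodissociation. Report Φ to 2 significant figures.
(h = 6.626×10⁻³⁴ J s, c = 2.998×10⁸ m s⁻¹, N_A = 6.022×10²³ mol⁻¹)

Photon energy at 413 nm: hc/λ = (6.626×10⁻³⁴)(2.998×10⁸)/(413×10⁻⁹) = 4.810×10⁻¹⁹ J.
Energy delivered: (38.9 W m⁻²)(21.6×10⁻⁴ m²)(3930 s) = 330.2 J.
Photons incident: 330.2 / 4.810×10⁻¹⁹ = 6.865×10²⁰, i.e. 6.865×10²⁰/6.022×10²³ = 0.001140 mol.
Fraction absorbed: 1 − 10^(−1.01) = 0.9023.
Photons absorbed: 0.9023 × 0.001140 = 0.001029 mol.
Φ = 9.63×10⁻⁴ mol / 0.001029 mol photons = 0.94.

Φ = 0.94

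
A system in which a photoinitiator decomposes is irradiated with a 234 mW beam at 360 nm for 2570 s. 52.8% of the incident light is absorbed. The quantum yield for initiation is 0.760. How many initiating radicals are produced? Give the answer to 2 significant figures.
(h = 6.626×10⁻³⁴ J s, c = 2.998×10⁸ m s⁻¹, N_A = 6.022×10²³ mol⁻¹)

4.4×10²⁰ initiating radicals

Photon energy at 360 nm: hc/λ = (6.626×10⁻³⁴)(2.998×10⁸)/(360×10⁻⁹) = 5.518×10⁻¹⁹ J.
Energy delivered: (234 mW)(2570 s) = 601.4 J.
Photons incident: 601.4 / 5.518×10⁻¹⁹ = 1.090×10²¹, i.e. 1.090×10²¹/6.022×10²³ = 0.001810 mol.
Photons absorbed: 0.528 × 0.001810 = 9.557×10⁻⁴ mol.
Product: Φ × n_abs = 0.760 × 9.557×10⁻⁴ = 7.263×10⁻⁴ mol.
As a count: 7.263×10⁻⁴ × 6.022×10²³ = 4.4×10²⁰.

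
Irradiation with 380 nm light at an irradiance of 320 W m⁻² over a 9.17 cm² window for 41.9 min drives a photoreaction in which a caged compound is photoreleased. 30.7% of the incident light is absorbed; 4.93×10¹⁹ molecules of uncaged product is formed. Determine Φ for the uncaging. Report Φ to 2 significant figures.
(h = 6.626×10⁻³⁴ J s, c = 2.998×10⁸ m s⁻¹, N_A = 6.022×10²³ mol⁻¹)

Product: 4.93×10¹⁹ / 6.022×10²³ = 8.187×10⁻⁵ mol.
Photon energy at 380 nm: hc/λ = (6.626×10⁻³⁴)(2.998×10⁸)/(380×10⁻⁹) = 5.228×10⁻¹⁹ J.
Energy delivered: (320 W m⁻²)(9.17×10⁻⁴ m²)(2514 s) = 737.7 J.
Photons incident: 737.7 / 5.228×10⁻¹⁹ = 1.411×10²¹, i.e. 1.411×10²¹/6.022×10²³ = 0.002343 mol.
Photons absorbed: 0.307 × 0.002343 = 7.193×10⁻⁴ mol.
Φ = 8.187×10⁻⁵ mol / 7.193×10⁻⁴ mol photons = 0.11.

Φ = 0.11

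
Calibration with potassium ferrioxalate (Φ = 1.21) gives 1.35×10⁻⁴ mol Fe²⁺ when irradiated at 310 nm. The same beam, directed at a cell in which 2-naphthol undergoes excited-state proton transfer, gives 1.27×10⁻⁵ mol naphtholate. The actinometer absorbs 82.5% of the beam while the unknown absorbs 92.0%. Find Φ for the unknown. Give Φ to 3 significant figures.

Φ = 0.102

Photons absorbed by the actinometer: 1.35×10⁻⁴ / 1.21 = 1.116×10⁻⁴ mol.
Incident flux: 1.116×10⁻⁴ / 0.825 = 1.353×10⁻⁴ einstein.
Absorbed by unknown: 0.920 × 1.353×10⁻⁴ = 1.245×10⁻⁴ mol.
Φ(unknown) = 1.27×10⁻⁵ / 1.245×10⁻⁴ = 0.102.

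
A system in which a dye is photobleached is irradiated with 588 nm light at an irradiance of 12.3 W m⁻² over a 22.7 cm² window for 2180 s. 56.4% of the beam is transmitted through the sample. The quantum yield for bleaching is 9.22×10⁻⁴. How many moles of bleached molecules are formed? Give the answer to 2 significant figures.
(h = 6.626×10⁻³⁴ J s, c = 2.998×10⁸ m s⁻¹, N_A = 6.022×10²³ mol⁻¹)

1.2×10⁻⁷ mol

Photon energy at 588 nm: hc/λ = (6.626×10⁻³⁴)(2.998×10⁸)/(588×10⁻⁹) = 3.378×10⁻¹⁹ J.
Energy delivered: (12.3 W m⁻²)(22.7×10⁻⁴ m²)(2180 s) = 60.87 J.
Photons incident: 60.87 / 3.378×10⁻¹⁹ = 1.802×10²⁰, i.e. 1.802×10²⁰/6.022×10²³ = 2.992×10⁻⁴ mol.
Fraction absorbed: 1 − 56.4/100 = 0.4360.
Photons absorbed: 0.4360 × 2.992×10⁻⁴ = 1.305×10⁻⁴ mol.
Product: Φ × n_abs = 9.22×10⁻⁴ × 1.305×10⁻⁴ = 1.203×10⁻⁷ mol.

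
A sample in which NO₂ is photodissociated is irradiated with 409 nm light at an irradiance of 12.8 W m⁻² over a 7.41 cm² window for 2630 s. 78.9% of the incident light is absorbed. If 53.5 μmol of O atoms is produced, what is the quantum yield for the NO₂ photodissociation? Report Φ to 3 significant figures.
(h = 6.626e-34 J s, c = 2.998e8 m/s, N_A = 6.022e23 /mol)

Product: 53.5 μmol = 5.35e-5 mol.
Photon energy at 409 nm: hc/λ = (6.626e-34)(2.998e8)/(409e-9) = 4.857e-19 J.
Energy delivered: (12.8 W m⁻²)(7.41e-4 m²)(2630 s) = 24.95 J.
Photons incident: 24.95 / 4.857e-19 = 5.137e19, i.e. 5.137e19/6.022e23 = 8.530e-5 mol.
Photons absorbed: 0.789 × 8.530e-5 = 6.730e-5 mol.
Φ = 5.35e-5 mol / 6.730e-5 mol photons = 0.795.

Φ = 0.795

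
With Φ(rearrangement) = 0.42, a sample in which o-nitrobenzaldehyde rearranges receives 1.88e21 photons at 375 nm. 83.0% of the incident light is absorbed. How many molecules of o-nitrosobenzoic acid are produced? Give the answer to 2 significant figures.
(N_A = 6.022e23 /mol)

Moles of photons: 1.88e21 / 6.022e23 = 0.003122 mol.
Photons absorbed: 0.830 × 0.003122 = 0.002591 mol.
Product: Φ × n_abs = 0.42 × 0.002591 = 0.001088 mol.
As a count: 0.001088 × 6.022e23 = 6.6e20.

6.6e20 molecules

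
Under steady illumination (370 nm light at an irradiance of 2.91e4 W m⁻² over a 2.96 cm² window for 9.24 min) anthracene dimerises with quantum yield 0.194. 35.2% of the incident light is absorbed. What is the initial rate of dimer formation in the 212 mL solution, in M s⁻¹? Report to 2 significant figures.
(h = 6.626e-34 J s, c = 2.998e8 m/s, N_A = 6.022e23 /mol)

Photon energy at 370 nm: hc/λ = (6.626e-34)(2.998e8)/(370e-9) = 5.369e-19 J.
Energy delivered: (2.91e4 W m⁻²)(2.96e-4 m²)(554.4 s) = 4775 J.
Photons incident: 4775 / 5.369e-19 = 8.894e21, i.e. 8.894e21/6.022e23 = 0.01477 mol.
Photons absorbed: 0.352 × 0.01477 = 0.005199 mol.
Product formed: 0.194 × 0.005199 = 0.001009 mol.
Rate: 0.001009 mol / (554.4 s × 0.212 L) = 8.6e-6 M s⁻¹.

8.6e-6 M s⁻¹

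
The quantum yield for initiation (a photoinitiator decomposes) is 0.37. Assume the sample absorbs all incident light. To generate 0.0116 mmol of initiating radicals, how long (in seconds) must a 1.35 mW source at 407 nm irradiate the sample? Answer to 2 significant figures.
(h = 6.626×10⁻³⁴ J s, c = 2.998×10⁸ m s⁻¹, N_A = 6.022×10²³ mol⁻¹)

t ≈ 6800 s

Product: 0.0116 mmol = 1.16×10⁻⁵ mol.
Photons that must be absorbed: 1.16×10⁻⁵ / 0.37 = 3.135×10⁻⁵ mol.
Photon energy: hc/λ = 4.881×10⁻¹⁹ J; per mole, 2.939×10⁵ J mol⁻¹.
Energy required: 3.135×10⁻⁵ × 2.939×10⁵ = 9.214 J.
Time: 9.214 J / 0.00135 W = 6800 s.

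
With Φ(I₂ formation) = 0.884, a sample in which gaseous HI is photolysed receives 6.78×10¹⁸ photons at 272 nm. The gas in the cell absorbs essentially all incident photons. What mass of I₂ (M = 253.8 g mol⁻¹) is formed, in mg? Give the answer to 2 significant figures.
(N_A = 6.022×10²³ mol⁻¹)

Moles of photons: 6.78×10¹⁸ / 6.022×10²³ = 1.126×10⁻⁵ mol.
Product: Φ × n_abs = 0.884 × 1.126×10⁻⁵ = 9.954×10⁻⁶ mol.
Mass: 9.954×10⁻⁶ × 253.8 = 0.002526 g = 2.5 mg.

2.5 mg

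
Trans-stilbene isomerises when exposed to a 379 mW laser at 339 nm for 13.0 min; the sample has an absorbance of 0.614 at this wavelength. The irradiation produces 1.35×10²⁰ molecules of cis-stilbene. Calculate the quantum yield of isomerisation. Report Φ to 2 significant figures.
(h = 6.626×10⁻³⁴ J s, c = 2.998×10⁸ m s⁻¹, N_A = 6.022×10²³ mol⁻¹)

Product: 1.35×10²⁰ / 6.022×10²³ = 2.242×10⁻⁴ mol.
Photon energy at 339 nm: hc/λ = (6.626×10⁻³⁴)(2.998×10⁸)/(339×10⁻⁹) = 5.860×10⁻¹⁹ J.
Energy delivered: (379 mW)(780 s) = 295.6 J.
Photons incident: 295.6 / 5.860×10⁻¹⁹ = 5.044×10²⁰, i.e. 5.044×10²⁰/6.022×10²³ = 8.376×10⁻⁴ mol.
Fraction absorbed: 1 − 10^(−0.614) = 0.7568.
Photons absorbed: 0.7568 × 8.376×10⁻⁴ = 6.339×10⁻⁴ mol.
Φ = 2.242×10⁻⁴ mol / 6.339×10⁻⁴ mol photons = 0.35.

Φ = 0.35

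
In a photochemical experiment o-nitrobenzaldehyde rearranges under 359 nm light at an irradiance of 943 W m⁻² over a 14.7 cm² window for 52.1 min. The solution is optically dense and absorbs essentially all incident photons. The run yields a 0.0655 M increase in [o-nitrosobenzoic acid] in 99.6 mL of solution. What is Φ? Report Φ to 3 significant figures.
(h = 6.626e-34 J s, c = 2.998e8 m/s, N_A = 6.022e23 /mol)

Φ = 0.502

Product: (0.0655 M)(0.0996 L) = 0.006524 mol.
Photon energy at 359 nm: hc/λ = (6.626e-34)(2.998e8)/(359e-9) = 5.533e-19 J.
Energy delivered: (943 W m⁻²)(14.7e-4 m²)(3126 s) = 4333 J.
Photons incident: 4333 / 5.533e-19 = 7.831e21, i.e. 7.831e21/6.022e23 = 0.01300 mol.
Φ = 0.006524 mol / 0.01300 mol photons = 0.502.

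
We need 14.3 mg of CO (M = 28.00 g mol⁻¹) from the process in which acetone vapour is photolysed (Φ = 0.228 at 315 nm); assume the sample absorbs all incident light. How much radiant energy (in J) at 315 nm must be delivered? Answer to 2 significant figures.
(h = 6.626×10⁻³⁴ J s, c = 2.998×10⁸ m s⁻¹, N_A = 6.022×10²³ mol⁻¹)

850 J

Product: 14.3 mg / 28.00 g mol⁻¹ = 5.107×10⁻⁴ mol.
Photons that must be absorbed: 5.107×10⁻⁴ / 0.228 = 0.002240 mol.
Photon energy: hc/λ = 6.306×10⁻¹⁹ J; per mole, 3.797×10⁵ J mol⁻¹.
Energy required: 0.002240 × 3.797×10⁵ = 850 J.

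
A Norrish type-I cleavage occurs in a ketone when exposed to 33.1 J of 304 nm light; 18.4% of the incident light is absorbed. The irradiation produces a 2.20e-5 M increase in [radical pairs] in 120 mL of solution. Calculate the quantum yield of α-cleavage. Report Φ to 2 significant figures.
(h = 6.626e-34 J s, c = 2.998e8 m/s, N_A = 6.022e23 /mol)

Product: (2.20e-5 M)(0.12 L) = 2.640e-6 mol.
Photon energy at 304 nm: hc/λ = (6.626e-34)(2.998e8)/(304e-9) = 6.534e-19 J.
Photons incident: 33.1 / 6.534e-19 = 5.066e19, i.e. 5.066e19/6.022e23 = 8.412e-5 mol.
Photons absorbed: 0.184 × 8.412e-5 = 1.548e-5 mol.
Φ = 2.640e-6 mol / 1.548e-5 mol photons = 0.17.

Φ = 0.17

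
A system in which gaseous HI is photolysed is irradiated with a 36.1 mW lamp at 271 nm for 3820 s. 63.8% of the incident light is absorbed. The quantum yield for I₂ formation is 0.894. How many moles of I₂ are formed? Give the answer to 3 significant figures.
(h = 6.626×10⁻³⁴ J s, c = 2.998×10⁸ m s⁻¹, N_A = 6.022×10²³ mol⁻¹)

1.78×10⁻⁴ mol

Photon energy at 271 nm: hc/λ = (6.626×10⁻³⁴)(2.998×10⁸)/(271×10⁻⁹) = 7.330×10⁻¹⁹ J.
Energy delivered: (36.1 mW)(3820 s) = 137.9 J.
Photons incident: 137.9 / 7.330×10⁻¹⁹ = 1.881×10²⁰, i.e. 1.881×10²⁰/6.022×10²³ = 3.124×10⁻⁴ mol.
Photons absorbed: 0.638 × 3.124×10⁻⁴ = 1.993×10⁻⁴ mol.
Product: Φ × n_abs = 0.894 × 1.993×10⁻⁴ = 1.782×10⁻⁴ mol.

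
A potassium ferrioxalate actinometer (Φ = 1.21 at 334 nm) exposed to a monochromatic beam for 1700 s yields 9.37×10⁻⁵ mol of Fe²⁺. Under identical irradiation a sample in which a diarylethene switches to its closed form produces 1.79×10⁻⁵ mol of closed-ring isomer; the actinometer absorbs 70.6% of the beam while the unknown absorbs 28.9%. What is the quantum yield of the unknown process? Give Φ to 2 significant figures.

Φ = 0.56

Photons absorbed by the actinometer: 9.37×10⁻⁵ / 1.21 = 7.744×10⁻⁵ mol.
Incident flux: 7.744×10⁻⁵ / 0.706 = 1.097×10⁻⁴ einstein.
Absorbed by unknown: 0.289 × 1.097×10⁻⁴ = 3.170×10⁻⁵ mol.
Φ(unknown) = 1.79×10⁻⁵ / 3.170×10⁻⁵ = 0.56.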